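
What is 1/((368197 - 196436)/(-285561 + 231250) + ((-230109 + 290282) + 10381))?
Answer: 54311/3831686533 ≈ 1.4174e-5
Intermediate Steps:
1/((368197 - 196436)/(-285561 + 231250) + ((-230109 + 290282) + 10381)) = 1/(171761/(-54311) + (60173 + 10381)) = 1/(171761*(-1/54311) + 70554) = 1/(-171761/54311 + 70554) = 1/(3831686533/54311) = 54311/3831686533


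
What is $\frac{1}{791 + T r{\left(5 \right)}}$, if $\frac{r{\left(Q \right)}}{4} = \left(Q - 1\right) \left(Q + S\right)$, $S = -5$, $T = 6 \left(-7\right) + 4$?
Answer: $\frac{1}{791} \approx 0.0012642$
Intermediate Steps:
$T = -38$ ($T = -42 + 4 = -38$)
$r{\left(Q \right)} = 4 \left(-1 + Q\right) \left(-5 + Q\right)$ ($r{\left(Q \right)} = 4 \left(Q - 1\right) \left(Q - 5\right) = 4 \left(-1 + Q\right) \left(-5 + Q\right)$)
$\frac{1}{791 + T r{\left(5 \right)}} = \frac{1}{791 - 38 \left(20 - 120 + 4 \cdot 5^{2}\right)} = \frac{1}{791 - 38 \left(20 - 120 + 4 \cdot 25\right)} = \frac{1}{791 - 38 \left(20 - 120 + 100\right)} = \frac{1}{791 - 0} = \frac{1}{791 + 0} = \frac{1}{791}$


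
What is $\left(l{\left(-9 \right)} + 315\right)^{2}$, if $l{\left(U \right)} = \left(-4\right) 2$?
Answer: $94249$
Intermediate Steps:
$l{\left(U \right)} = -8$
$\left(l{\left(-9 \right)} + 315\right)^{2} = \left(-8 + 315\right)^{2} = 307^{2} = 94249$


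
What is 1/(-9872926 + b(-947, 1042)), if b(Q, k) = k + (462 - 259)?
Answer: -1/9871681 ≈ -1.0130e-7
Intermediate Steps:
b(Q, k) = 203 + k (b(Q, k) = k + 203 = 203 + k)
1/(-9872926 + b(-947, 1042)) = 1/(-9872926 + (203 + 1042)) = 1/(-9872926 + 1245) = 1/(-9871681) = -1/9871681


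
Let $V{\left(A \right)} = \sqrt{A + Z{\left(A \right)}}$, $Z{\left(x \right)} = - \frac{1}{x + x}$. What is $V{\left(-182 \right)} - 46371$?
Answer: $-46371 + \frac{i \sqrt{6028477}}{182} \approx -46371.0 + 13.491 i$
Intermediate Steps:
$Z{\left(x \right)} = - \frac{1}{2 x}$
$V{\left(A \right)} = \sqrt{A - \frac{1}{2 A}}$
$V{\left(-182 \right)} - 46371 = \frac{\sqrt{- \frac{2}{-182} + 4 \left(-182\right)}}{2} - 46371 = \frac{\sqrt{\left(-2\right) \left(- \frac{1}{182}\right) - 728}}{2} - 46371 = \frac{\sqrt{\frac{1}{91} - 728}}{2} - 46371 = \frac{\sqrt{- \frac{66247}{91}}}{2} - 46371 = \frac{\frac{1}{91} i \sqrt{6028477}}{2} - 46371 = \frac{i \sqrt{6028477}}{182} - 46371 = -46371 + \frac{i \sqrt{6028477}}{182}$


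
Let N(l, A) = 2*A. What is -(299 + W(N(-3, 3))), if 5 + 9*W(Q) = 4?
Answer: -2690/9 ≈ -298.89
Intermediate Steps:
W(Q) = -⅑ (W(Q) = -5/9 + (⅑)*4 = -5/9 + 4/9 = -⅑)
-(299 + W(N(-3, 3))) = -(299 - ⅑) = -1*2690/9 = -2690/9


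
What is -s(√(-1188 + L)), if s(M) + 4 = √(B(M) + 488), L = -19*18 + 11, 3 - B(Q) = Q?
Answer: 4 - √(491 - 7*I*√31) ≈ -18.176 + 0.87875*I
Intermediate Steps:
B(Q) = 3 - Q
L = -331 (L = -342 + 11 = -331)
s(M) = -4 + √(491 - M) (s(M) = -4 + √((3 - M) + 488) = -4 + √(491 - M))
-s(√(-1188 + L)) = -(-4 + √(491 - √(-1188 - 331))) = -(-4 + √(491 - √(-1519))) = -(-4 + √(491 - 7*I*√31)) = 4 - √(491 - 7*I*√31)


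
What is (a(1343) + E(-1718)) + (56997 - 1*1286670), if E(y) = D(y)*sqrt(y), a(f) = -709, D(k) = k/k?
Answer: -1230382 + I*sqrt(1718) ≈ -1.2304e+6 + 41.449*I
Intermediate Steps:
D(k) = 1
E(y) = sqrt(y) (E(y) = 1*sqrt(y) = sqrt(y))
(a(1343) + E(-1718)) + (56997 - 1*1286670) = (-709 + sqrt(-1718)) + (56997 - 1*1286670) = (-709 + I*sqrt(1718)) + (56997 - 1286670) = (-709 + I*sqrt(1718)) - 1229673 = -1230382 + I*sqrt(1718)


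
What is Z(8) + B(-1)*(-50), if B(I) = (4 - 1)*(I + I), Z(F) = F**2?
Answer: 364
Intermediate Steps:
B(I) = 6*I (B(I) = 3*(2*I) = 6*I)
Z(8) + B(-1)*(-50) = 8**2 + (6*(-1))*(-50) = 64 - 6*(-50) = 64 + 300 = 364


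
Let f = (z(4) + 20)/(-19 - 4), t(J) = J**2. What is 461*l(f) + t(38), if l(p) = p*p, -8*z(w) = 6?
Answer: 14955285/8464 ≈ 1766.9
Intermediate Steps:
z(w) = -3/4 (z(w) = -1/8*6 = -3/4)
f = -77/92 (f = (-3/4 + 20)/(-19 - 4) = (77/4)/(-23) = (77/4)*(-1/23) = -77/92 ≈ -0.83696)
l(p) = p**2
461*l(f) + t(38) = 461*(-77/92)**2 + 38**2 = 461*(5929/8464) + 1444 = 2733269/8464 + 1444 = 14955285/8464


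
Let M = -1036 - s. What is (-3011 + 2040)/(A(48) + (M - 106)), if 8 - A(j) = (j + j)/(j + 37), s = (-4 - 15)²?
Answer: 82535/127171 ≈ 0.64901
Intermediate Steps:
s = 361 (s = (-19)² = 361)
M = -1397 (M = -1036 - 1*361 = -1036 - 361 = -1397)
A(j) = 8 - 2*j/(37 + j) (A(j) = 8 - (j + j)/(j + 37) = 8 - 2*j/(37 + j))
(-3011 + 2040)/(A(48) + (M - 106)) = (-3011 + 2040)/(2*(148 + 3*48)/(37 + 48) + (-1397 - 106)) = -971/(2*(148 + 144)/85 - 1503) = -971/(2*(1/85)*292 - 1503) = -971/(584/85 - 1503) = -971/(-127171/85) = -971*(-85/127171) = 82535/127171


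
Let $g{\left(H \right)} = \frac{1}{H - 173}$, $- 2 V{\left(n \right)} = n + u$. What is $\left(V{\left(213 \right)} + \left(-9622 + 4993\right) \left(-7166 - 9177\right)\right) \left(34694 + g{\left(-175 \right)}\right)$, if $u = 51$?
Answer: $\frac{304460201956755}{116} \approx 2.6247 \cdot 10^{12}$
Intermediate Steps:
$V{\left(n \right)} = - \frac{51}{2} - \frac{n}{2}$ ($V{\left(n \right)} = - \frac{n + 51}{2} = - \frac{51 + n}{2} = - \frac{51}{2} - \frac{n}{2}$)
$g{\left(H \right)} = \frac{1}{-173 + H}$
$\left(V{\left(213 \right)} + \left(-9622 + 4993\right) \left(-7166 - 9177\right)\right) \left(34694 + g{\left(-175 \right)}\right) = \left(\left(- \frac{51}{2} - \frac{213}{2}\right) + \left(-9622 + 4993\right) \left(-7166 - 9177\right)\right) \left(34694 + \frac{1}{-173 - 175}\right) = \left(\left(- \frac{51}{2} - \frac{213}{2}\right) - -75651747\right) \left(34694 + \frac{1}{-348}\right) = \left(-132 + 75651747\right) \left(34694 - \frac{1}{348}\right) = 75651615 \cdot \frac{12073511}{348} = \frac{304460201956755}{116}$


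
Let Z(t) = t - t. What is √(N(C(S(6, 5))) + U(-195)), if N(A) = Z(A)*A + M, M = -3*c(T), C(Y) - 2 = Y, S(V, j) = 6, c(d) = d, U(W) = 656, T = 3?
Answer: √647 ≈ 25.436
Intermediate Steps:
C(Y) = 2 + Y
Z(t) = 0
M = -9 (M = -3*3 = -9)
N(A) = -9 (N(A) = 0*A - 9 = 0 - 9 = -9)
√(N(C(S(6, 5))) + U(-195)) = √(-9 + 656) = √647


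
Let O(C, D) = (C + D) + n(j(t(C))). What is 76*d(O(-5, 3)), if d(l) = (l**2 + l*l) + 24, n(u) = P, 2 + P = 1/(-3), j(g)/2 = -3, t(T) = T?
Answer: 42104/9 ≈ 4678.2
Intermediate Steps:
j(g) = -6 (j(g) = 2*(-3) = -6)
P = -7/3 (P = -2 + 1/(-3) = -2 - 1/3 = -7/3 ≈ -2.3333)
n(u) = -7/3
O(C, D) = -7/3 + C + D (O(C, D) = (C + D) - 7/3 = -7/3 + C + D)
d(l) = 24 + 2*l**2 (d(l) = (l**2 + l**2) + 24 = 2*l**2 + 24 = 24 + 2*l**2)
76*d(O(-5, 3)) = 76*(24 + 2*(-7/3 - 5 + 3)**2) = 76*(24 + 2*(-13/3)**2) = 76*(24 + 2*(169/9)) = 76*(24 + 338/9) = 76*(554/9) = 42104/9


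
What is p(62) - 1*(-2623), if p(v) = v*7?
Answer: 3057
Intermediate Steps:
p(v) = 7*v
p(62) - 1*(-2623) = 7*62 - 1*(-2623) = 434 + 2623 = 3057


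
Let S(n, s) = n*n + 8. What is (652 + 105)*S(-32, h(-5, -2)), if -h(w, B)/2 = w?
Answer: 781224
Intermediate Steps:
h(w, B) = -2*w
S(n, s) = 8 + n² (S(n, s) = n² + 8 = 8 + n²)
(652 + 105)*S(-32, h(-5, -2)) = (652 + 105)*(8 + (-32)²) = 757*(8 + 1024) = 757*1032 = 781224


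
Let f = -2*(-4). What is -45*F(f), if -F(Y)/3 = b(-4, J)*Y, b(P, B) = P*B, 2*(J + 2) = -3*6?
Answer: 47520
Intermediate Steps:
J = -11 (J = -2 + (-3*6)/2 = -2 + (1/2)*(-18) = -2 - 9 = -11)
f = 8
b(P, B) = B*P
F(Y) = -132*Y (F(Y) = -3*(-11*(-4))*Y = -132*Y)
-45*F(f) = -(-5940)*8 = -45*(-1056) = 47520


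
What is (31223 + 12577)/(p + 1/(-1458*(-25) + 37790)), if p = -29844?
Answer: -3251712000/2215618559 ≈ -1.4676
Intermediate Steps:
(31223 + 12577)/(p + 1/(-1458*(-25) + 37790)) = (31223 + 12577)/(-29844 + 1/(-1458*(-25) + 37790)) = 43800/(-29844 + 1/(36450 + 37790)) = 43800/(-29844 + 1/74240) = 43800/(-2215618559/74240) = 43800*(-74240/2215618559) = -3251712000/2215618559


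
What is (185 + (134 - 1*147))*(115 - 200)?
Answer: -14620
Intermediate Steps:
(185 + (134 - 1*147))*(115 - 200) = (185 + (134 - 147))*(-85) = (185 - 13)*(-85) = 172*(-85) = -14620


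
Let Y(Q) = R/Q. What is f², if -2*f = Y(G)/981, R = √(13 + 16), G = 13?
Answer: 29/650556036 ≈ 4.4577e-8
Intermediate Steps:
R = √29 ≈ 5.3852
Y(Q) = √29/Q
f = -√29/25506 (f = -√29/13/(2*981) = -√29/25506 ≈ -0.00021113)
f² = (-√29/25506)² = 29/650556036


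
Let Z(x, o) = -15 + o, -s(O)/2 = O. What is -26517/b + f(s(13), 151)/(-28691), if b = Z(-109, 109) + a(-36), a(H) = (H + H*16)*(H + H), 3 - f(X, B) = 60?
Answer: -758282241/1266937178 ≈ -0.59852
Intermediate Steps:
s(O) = -2*O
f(X, B) = -57 (f(X, B) = 3 - 1*60 = 3 - 60 = -57)
a(H) = 34*H² (a(H) = (H + 16*H)*(2*H) = (17*H)*(2*H) = 34*H²)
b = 44158 (b = (-15 + 109) + 34*(-36)² = 94 + 34*1296 = 94 + 44064 = 44158)
-26517/b + f(s(13), 151)/(-28691) = -26517/44158 - 57/(-28691) = -26517*1/44158 - 57*(-1/28691) = -26517/44158 + 57/28691 = -758282241/1266937178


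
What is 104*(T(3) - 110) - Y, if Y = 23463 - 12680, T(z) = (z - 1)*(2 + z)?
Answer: -21183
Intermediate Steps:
T(z) = (-1 + z)*(2 + z)
Y = 10783
104*(T(3) - 110) - Y = 104*((-2 + 3 + 3²) - 110) - 1*10783 = 104*((-2 + 3 + 9) - 110) - 10783 = 104*(10 - 110) - 10783 = 104*(-100) - 10783 = -10400 - 10783 = -21183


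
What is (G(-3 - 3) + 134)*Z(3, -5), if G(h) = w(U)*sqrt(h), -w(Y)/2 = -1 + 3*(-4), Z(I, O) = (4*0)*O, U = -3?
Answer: 0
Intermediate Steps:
Z(I, O) = 0 (Z(I, O) = 0*O = 0)
w(Y) = 26 (w(Y) = -2*(-1 + 3*(-4)) = -2*(-1 - 12) = -2*(-13) = 26)
G(h) = 26*sqrt(h)
(G(-3 - 3) + 134)*Z(3, -5) = (26*sqrt(-3 - 3) + 134)*0 = (26*sqrt(-6) + 134)*0 = (26*(I*sqrt(6)) + 134)*0 = (26*I*sqrt(6) + 134)*0 = (134 + 26*I*sqrt(6))*0 = 0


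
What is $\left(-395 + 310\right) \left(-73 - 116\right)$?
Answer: $16065$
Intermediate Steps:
$\left(-395 + 310\right) \left(-73 - 116\right) = \left(-85\right) \left(-189\right) = 16065$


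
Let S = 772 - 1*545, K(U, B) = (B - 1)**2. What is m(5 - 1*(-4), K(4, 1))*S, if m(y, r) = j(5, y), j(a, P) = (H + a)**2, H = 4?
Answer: 18387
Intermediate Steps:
j(a, P) = (4 + a)**2
K(U, B) = (-1 + B)**2
m(y, r) = 81 (m(y, r) = (4 + 5)**2 = 9**2 = 81)
S = 227 (S = 772 - 545 = 227)
m(5 - 1*(-4), K(4, 1))*S = 81*227 = 18387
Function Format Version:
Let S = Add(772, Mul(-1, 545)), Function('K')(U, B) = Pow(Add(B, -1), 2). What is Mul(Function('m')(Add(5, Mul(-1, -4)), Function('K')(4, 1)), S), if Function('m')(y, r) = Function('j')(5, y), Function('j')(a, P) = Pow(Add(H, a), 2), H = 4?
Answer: 18387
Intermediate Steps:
Function('j')(a, P) = Pow(Add(4, a), 2)
Function('K')(U, B) = Pow(Add(-1, B), 2)
Function('m')(y, r) = 81 (Function('m')(y, r) = Pow(Add(4, 5), 2) = Pow(9, 2) = 81)
S = 227 (S = Add(772, -545) = 227)
Mul(Function('m')(Add(5, Mul(-1, -4)), Function('K')(4, 1)), S) = Mul(81, 227) = 18387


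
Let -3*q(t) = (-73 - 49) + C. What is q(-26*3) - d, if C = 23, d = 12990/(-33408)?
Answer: 185909/5568 ≈ 33.389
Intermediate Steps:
d = -2165/5568 (d = 12990*(-1/33408) = -2165/5568 ≈ -0.38883)
q(t) = 33 (q(t) = -((-73 - 49) + 23)/3 = -(-122 + 23)/3 = -1/3*(-99) = 33)
q(-26*3) - d = 33 - 1*(-2165/5568) = 33 + 2165/5568 = 185909/5568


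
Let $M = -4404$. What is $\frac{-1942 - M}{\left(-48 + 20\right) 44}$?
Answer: $- \frac{1231}{616} \approx -1.9984$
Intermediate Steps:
$\frac{-1942 - M}{\left(-48 + 20\right) 44} = \frac{-1942 - -4404}{\left(-48 + 20\right) 44} = \frac{-1942 + 4404}{\left(-28\right) 44} = \frac{2462}{-1232} = 2462 \left(- \frac{1}{1232}\right) = - \frac{1231}{616}$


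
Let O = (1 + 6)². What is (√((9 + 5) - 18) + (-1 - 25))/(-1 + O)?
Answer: -13/24 + I/24 ≈ -0.54167 + 0.041667*I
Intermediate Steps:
O = 49 (O = 7² = 49)
(√((9 + 5) - 18) + (-1 - 25))/(-1 + O) = (√((9 + 5) - 18) + (-1 - 25))/(-1 + 49) = (√(14 - 18) - 26)/48 = (√(-4) - 26)*(1/48) = (2*I - 26)*(1/48) = (-26 + 2*I)*(1/48) = -13/24 + I/24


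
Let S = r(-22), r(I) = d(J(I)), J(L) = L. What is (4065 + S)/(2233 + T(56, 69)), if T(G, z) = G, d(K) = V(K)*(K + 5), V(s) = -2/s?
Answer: 44698/25179 ≈ 1.7752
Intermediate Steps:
d(K) = -2*(5 + K)/K (d(K) = (-2/K)*(K + 5) = (-2/K)*(5 + K) = -2*(5 + K)/K)
r(I) = -2 - 10/I
S = -17/11 (S = -2 - 10/(-22) = -2 - 10*(-1/22) = -2 + 5/11 = -17/11 ≈ -1.5455)
(4065 + S)/(2233 + T(56, 69)) = (4065 - 17/11)/(2233 + 56) = (44698/11)/2289 = (44698/11)*(1/2289) = 44698/25179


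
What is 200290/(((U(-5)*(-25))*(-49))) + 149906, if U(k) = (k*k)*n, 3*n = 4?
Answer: 1836408587/12250 ≈ 1.4991e+5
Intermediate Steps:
n = 4/3 (n = (⅓)*4 = 4/3 ≈ 1.3333)
U(k) = 4*k²/3 (U(k) = (k*k)*(4/3) = k²*(4/3) = 4*k²/3)
200290/(((U(-5)*(-25))*(-49))) + 149906 = 200290/(((((4/3)*(-5)²)*(-25))*(-49))) + 149906 = 200290/(((((4/3)*25)*(-25))*(-49))) + 149906 = 200290/((((100/3)*(-25))*(-49))) + 149906 = 200290/((-2500/3*(-49))) + 149906 = 200290/(122500/3) + 149906 = 200290*(3/122500) + 149906 = 60087/12250 + 149906 = 1836408587/12250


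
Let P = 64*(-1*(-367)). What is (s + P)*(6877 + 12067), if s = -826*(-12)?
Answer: 632729600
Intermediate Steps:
s = 9912
P = 23488 (P = 64*367 = 23488)
(s + P)*(6877 + 12067) = (9912 + 23488)*(6877 + 12067) = 33400*18944 = 632729600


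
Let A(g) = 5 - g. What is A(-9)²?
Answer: 196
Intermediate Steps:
A(-9)² = (5 - 1*(-9))² = (5 + 9)² = 14² = 196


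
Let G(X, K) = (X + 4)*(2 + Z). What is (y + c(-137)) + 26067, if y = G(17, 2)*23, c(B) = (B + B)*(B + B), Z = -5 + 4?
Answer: 101626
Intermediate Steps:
Z = -1
G(X, K) = 4 + X (G(X, K) = (X + 4)*(2 - 1) = (4 + X)*1 = 4 + X)
c(B) = 4*B**2 (c(B) = (2*B)*(2*B) = 4*B**2)
y = 483 (y = (4 + 17)*23 = 21*23 = 483)
(y + c(-137)) + 26067 = (483 + 4*(-137)**2) + 26067 = (483 + 4*18769) + 26067 = (483 + 75076) + 26067 = 75559 + 26067 = 101626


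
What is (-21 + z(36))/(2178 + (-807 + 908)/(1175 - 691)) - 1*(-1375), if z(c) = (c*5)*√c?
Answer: 1450110431/1054253 ≈ 1375.5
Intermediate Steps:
z(c) = 5*c^(3/2) (z(c) = (5*c)*√c = 5*c^(3/2))
(-21 + z(36))/(2178 + (-807 + 908)/(1175 - 691)) - 1*(-1375) = (-21 + 5*36^(3/2))/(2178 + (-807 + 908)/(1175 - 691)) - 1*(-1375) = (-21 + 5*216)/(2178 + 101/484) + 1375 = (-21 + 1080)/(2178 + 101*(1/484)) + 1375 = 1059/(2178 + 101/484) + 1375 = 1059/(1054253/484) + 1375 = 1059*(484/1054253) + 1375 = 512556/1054253 + 1375 = 1450110431/1054253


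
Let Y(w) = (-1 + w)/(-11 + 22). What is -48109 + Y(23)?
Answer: -48107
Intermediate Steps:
Y(w) = -1/11 + w/11 (Y(w) = (-1 + w)/11 = (-1 + w)*(1/11) = -1/11 + w/11)
-48109 + Y(23) = -48109 + (-1/11 + (1/11)*23) = -48109 + (-1/11 + 23/11) = -48109 + 2 = -48107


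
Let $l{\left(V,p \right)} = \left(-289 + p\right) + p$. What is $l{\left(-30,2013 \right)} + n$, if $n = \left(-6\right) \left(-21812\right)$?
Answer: $134609$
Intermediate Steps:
$n = 130872$
$l{\left(V,p \right)} = -289 + 2 p$
$l{\left(-30,2013 \right)} + n = \left(-289 + 2 \cdot 2013\right) + 130872 = \left(-289 + 4026\right) + 130872 = 3737 + 130872 = 134609$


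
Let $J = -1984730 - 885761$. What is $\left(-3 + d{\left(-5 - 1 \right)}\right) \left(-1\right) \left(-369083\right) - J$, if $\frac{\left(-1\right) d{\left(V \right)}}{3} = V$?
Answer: $8406736$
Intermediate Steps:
$d{\left(V \right)} = - 3 V$
$J = -2870491$ ($J = -1984730 - 885761 = -2870491$)
$\left(-3 + d{\left(-5 - 1 \right)}\right) \left(-1\right) \left(-369083\right) - J = \left(-3 - 3 \left(-5 - 1\right)\right) \left(-1\right) \left(-369083\right) - -2870491 = \left(-3 - -18\right) \left(-1\right) \left(-369083\right) + 2870491 = \left(-3 + 18\right) \left(-1\right) \left(-369083\right) + 2870491 = 15 \left(-1\right) \left(-369083\right) + 2870491 = \left(-15\right) \left(-369083\right) + 2870491 = 5536245 + 2870491 = 8406736$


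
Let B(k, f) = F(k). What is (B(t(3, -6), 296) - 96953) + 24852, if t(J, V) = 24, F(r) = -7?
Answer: -72108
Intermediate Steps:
B(k, f) = -7
(B(t(3, -6), 296) - 96953) + 24852 = (-7 - 96953) + 24852 = -96960 + 24852 = -72108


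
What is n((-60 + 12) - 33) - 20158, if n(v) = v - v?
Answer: -20158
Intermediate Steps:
n(v) = 0
n((-60 + 12) - 33) - 20158 = 0 - 20158 = -20158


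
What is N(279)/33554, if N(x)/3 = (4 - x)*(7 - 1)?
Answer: -2475/16777 ≈ -0.14752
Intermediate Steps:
N(x) = 72 - 18*x (N(x) = 3*((4 - x)*(7 - 1)) = 3*((4 - x)*6) = 3*(24 - 6*x) = 72 - 18*x)
N(279)/33554 = (72 - 18*279)/33554 = (72 - 5022)*(1/33554) = -4950*1/33554 = -2475/16777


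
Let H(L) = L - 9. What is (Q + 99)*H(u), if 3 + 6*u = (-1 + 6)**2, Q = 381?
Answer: -2560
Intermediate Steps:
u = 11/3 (u = -1/2 + (-1 + 6)**2/6 = -1/2 + (1/6)*5**2 = -1/2 + (1/6)*25 = -1/2 + 25/6 = 11/3 ≈ 3.6667)
H(L) = -9 + L
(Q + 99)*H(u) = (381 + 99)*(-9 + 11/3) = 480*(-16/3) = -2560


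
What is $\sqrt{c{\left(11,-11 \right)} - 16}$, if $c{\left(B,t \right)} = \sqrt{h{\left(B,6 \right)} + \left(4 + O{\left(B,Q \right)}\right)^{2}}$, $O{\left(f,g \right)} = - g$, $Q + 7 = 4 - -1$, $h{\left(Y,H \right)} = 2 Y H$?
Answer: $\sqrt{-16 + 2 \sqrt{42}} \approx 1.7431 i$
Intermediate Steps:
$h{\left(Y,H \right)} = 2 H Y$
$Q = -2$ ($Q = -7 + \left(4 - -1\right) = -7 + \left(4 + 1\right) = -7 + 5 = -2$)
$c{\left(B,t \right)} = \sqrt{36 + 12 B}$ ($c{\left(B,t \right)} = \sqrt{2 \cdot 6 B + \left(4 - -2\right)^{2}} = \sqrt{12 B + \left(4 + 2\right)^{2}} = \sqrt{12 B + 6^{2}} = \sqrt{12 B + 36} = \sqrt{36 + 12 B}$)
$\sqrt{c{\left(11,-11 \right)} - 16} = \sqrt{2 \sqrt{9 + 3 \cdot 11} - 16} = \sqrt{2 \sqrt{9 + 33} - 16} = \sqrt{2 \sqrt{42} - 16} = \sqrt{-16 + 2 \sqrt{42}}$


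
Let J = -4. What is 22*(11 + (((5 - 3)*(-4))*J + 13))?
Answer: 1232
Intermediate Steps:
22*(11 + (((5 - 3)*(-4))*J + 13)) = 22*(11 + (((5 - 3)*(-4))*(-4) + 13)) = 22*(11 + ((2*(-4))*(-4) + 13)) = 22*(11 + (-8*(-4) + 13)) = 22*(11 + (32 + 13)) = 22*(11 + 45) = 22*56 = 1232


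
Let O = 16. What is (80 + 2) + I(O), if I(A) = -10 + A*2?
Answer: 104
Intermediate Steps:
I(A) = -10 + 2*A
(80 + 2) + I(O) = (80 + 2) + (-10 + 2*16) = 82 + (-10 + 32) = 82 + 22 = 104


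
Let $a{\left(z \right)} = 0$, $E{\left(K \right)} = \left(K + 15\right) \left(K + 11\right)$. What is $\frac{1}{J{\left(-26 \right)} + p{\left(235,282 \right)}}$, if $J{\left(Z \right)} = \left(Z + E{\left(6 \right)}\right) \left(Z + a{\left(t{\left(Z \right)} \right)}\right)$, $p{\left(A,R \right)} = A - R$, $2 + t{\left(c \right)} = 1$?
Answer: $- \frac{1}{8653} \approx -0.00011557$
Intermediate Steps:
$t{\left(c \right)} = -1$ ($t{\left(c \right)} = -2 + 1 = -1$)
$E{\left(K \right)} = \left(11 + K\right) \left(15 + K\right)$ ($E{\left(K \right)} = \left(15 + K\right) \left(11 + K\right) = \left(11 + K\right) \left(15 + K\right)$)
$J{\left(Z \right)} = Z \left(357 + Z\right)$ ($J{\left(Z \right)} = \left(Z + \left(165 + 6^{2} + 26 \cdot 6\right)\right) \left(Z + 0\right) = \left(Z + \left(165 + 36 + 156\right)\right) Z = \left(Z + 357\right) Z = \left(357 + Z\right) Z = Z \left(357 + Z\right)$)
$\frac{1}{J{\left(-26 \right)} + p{\left(235,282 \right)}} = \frac{1}{- 26 \left(357 - 26\right) + \left(235 - 282\right)} = \frac{1}{\left(-26\right) 331 + \left(235 - 282\right)} = \frac{1}{-8606 - 47} = \frac{1}{-8653} = - \frac{1}{8653}$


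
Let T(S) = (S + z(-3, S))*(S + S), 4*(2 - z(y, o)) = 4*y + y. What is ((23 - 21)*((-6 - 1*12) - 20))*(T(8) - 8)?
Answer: -16112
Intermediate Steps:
z(y, o) = 2 - 5*y/4 (z(y, o) = 2 - (4*y + y)/4 = 2 - 5*y/4)
T(S) = 2*S*(23/4 + S) (T(S) = (S + (2 - 5/4*(-3)))*(S + S) = (S + (2 + 15/4))*(2*S) = (S + 23/4)*(2*S) = (23/4 + S)*(2*S) = 2*S*(23/4 + S))
((23 - 21)*((-6 - 1*12) - 20))*(T(8) - 8) = ((23 - 21)*((-6 - 1*12) - 20))*((½)*8*(23 + 4*8) - 8) = (2*((-6 - 12) - 20))*((½)*8*(23 + 32) - 8) = (2*(-18 - 20))*((½)*8*55 - 8) = (2*(-38))*(220 - 8) = -76*212 = -16112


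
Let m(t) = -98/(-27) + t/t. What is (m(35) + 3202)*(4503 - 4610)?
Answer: -9263953/27 ≈ -3.4311e+5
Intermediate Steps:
m(t) = 125/27 (m(t) = -98*(-1/27) + 1 = 98/27 + 1 = 125/27)
(m(35) + 3202)*(4503 - 4610) = (125/27 + 3202)*(4503 - 4610) = (86579/27)*(-107) = -9263953/27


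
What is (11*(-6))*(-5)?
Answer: 330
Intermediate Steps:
(11*(-6))*(-5) = -66*(-5) = 330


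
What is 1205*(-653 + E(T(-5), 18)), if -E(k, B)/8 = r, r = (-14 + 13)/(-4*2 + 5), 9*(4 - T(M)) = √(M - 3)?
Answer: -2370235/3 ≈ -7.9008e+5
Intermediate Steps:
T(M) = 4 - √(-3 + M)/9 (T(M) = 4 - √(M - 3)/9 = 4 - √(-3 + M)/9)
r = ⅓ (r = -1/(-8 + 5) = -1/(-3) = -1*(-⅓) = ⅓ ≈ 0.33333)
E(k, B) = -8/3 (E(k, B) = -8*⅓ = -8/3)
1205*(-653 + E(T(-5), 18)) = 1205*(-653 - 8/3) = 1205*(-1967/3) = -2370235/3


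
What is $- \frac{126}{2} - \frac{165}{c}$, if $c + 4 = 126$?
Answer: $- \frac{7851}{122} \approx -64.352$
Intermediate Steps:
$c = 122$ ($c = -4 + 126 = 122$)
$- \frac{126}{2} - \frac{165}{c} = - \frac{126}{2} - \frac{165}{122} = \left(-126\right) \frac{1}{2} - \frac{165}{122} = -63 - \frac{165}{122} = - \frac{7851}{122}$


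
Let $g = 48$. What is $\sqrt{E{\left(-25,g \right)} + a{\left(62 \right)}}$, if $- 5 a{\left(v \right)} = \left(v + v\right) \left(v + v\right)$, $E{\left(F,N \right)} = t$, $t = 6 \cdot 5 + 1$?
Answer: $\frac{i \sqrt{76105}}{5} \approx 55.174 i$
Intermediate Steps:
$t = 31$ ($t = 30 + 1 = 31$)
$E{\left(F,N \right)} = 31$
$a{\left(v \right)} = - \frac{4 v^{2}}{5}$ ($a{\left(v \right)} = - \frac{\left(v + v\right) \left(v + v\right)}{5} = - \frac{2 v 2 v}{5} = - \frac{4 v^{2}}{5}$)
$\sqrt{E{\left(-25,g \right)} + a{\left(62 \right)}} = \sqrt{31 - \frac{4 \cdot 62^{2}}{5}} = \sqrt{31 - \frac{15376}{5}} = \sqrt{- \frac{15221}{5}} = \frac{i \sqrt{76105}}{5}$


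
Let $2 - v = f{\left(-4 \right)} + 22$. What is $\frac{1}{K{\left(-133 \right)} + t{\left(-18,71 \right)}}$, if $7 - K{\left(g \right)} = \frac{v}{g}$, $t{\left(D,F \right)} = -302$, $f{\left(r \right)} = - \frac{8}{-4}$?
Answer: $- \frac{133}{39257} \approx -0.0033879$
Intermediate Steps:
$f{\left(r \right)} = 2$ ($f{\left(r \right)} = \left(-8\right) \left(- \frac{1}{4}\right) = 2$)
$v = -22$ ($v = 2 - \left(2 + 22\right) = 2 - 24 = -22$)
$K{\left(g \right)} = 7 + \frac{22}{g}$ ($K{\left(g \right)} = 7 - - \frac{22}{g} = 7 + \frac{22}{g}$)
$\frac{1}{K{\left(-133 \right)} + t{\left(-18,71 \right)}} = \frac{1}{\left(7 + \frac{22}{-133}\right) - 302} = \frac{1}{\left(7 + 22 \left(- \frac{1}{133}\right)\right) - 302} = \frac{1}{\left(7 - \frac{22}{133}\right) - 302} = \frac{1}{\frac{909}{133} - 302} = \frac{1}{- \frac{39257}{133}} = - \frac{133}{39257}$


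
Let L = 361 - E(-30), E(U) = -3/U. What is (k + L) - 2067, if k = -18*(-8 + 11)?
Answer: -17601/10 ≈ -1760.1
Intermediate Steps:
L = 3609/10 (L = 361 - (-3)/(-30) = 361 - (-3)*(-1)/30 = 361 - 1*⅒ = 361 - ⅒ = 3609/10 ≈ 360.90)
k = -54 (k = -18*3 = -54)
(k + L) - 2067 = (-54 + 3609/10) - 2067 = 3069/10 - 2067 = -17601/10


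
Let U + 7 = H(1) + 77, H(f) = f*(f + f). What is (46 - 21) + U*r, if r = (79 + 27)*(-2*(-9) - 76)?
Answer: -442631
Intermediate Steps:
H(f) = 2*f² (H(f) = f*(2*f) = 2*f²)
r = -6148 (r = 106*(18 - 76) = 106*(-58) = -6148)
U = 72 (U = -7 + (2*1² + 77) = -7 + (2*1 + 77) = -7 + (2 + 77) = -7 + 79 = 72)
(46 - 21) + U*r = (46 - 21) + 72*(-6148) = 25 - 442656 = -442631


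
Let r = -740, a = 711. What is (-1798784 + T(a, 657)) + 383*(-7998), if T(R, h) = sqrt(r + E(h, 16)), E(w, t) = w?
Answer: -4862018 + I*sqrt(83) ≈ -4.862e+6 + 9.1104*I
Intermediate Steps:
T(R, h) = sqrt(-740 + h)
(-1798784 + T(a, 657)) + 383*(-7998) = (-1798784 + sqrt(-740 + 657)) + 383*(-7998) = (-1798784 + sqrt(-83)) - 3063234 = (-1798784 + I*sqrt(83)) - 3063234 = -4862018 + I*sqrt(83)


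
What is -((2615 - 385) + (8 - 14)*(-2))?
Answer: -2242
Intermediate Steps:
-((2615 - 385) + (8 - 14)*(-2)) = -(2230 - 6*(-2)) = -(2230 + 12) = -1*2242 = -2242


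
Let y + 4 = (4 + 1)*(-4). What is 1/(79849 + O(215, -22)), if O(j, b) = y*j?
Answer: 1/74689 ≈ 1.3389e-5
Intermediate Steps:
y = -24 (y = -4 + (4 + 1)*(-4) = -4 + 5*(-4) = -4 - 20 = -24)
O(j, b) = -24*j
1/(79849 + O(215, -22)) = 1/(79849 - 24*215) = 1/(79849 - 5160) = 1/74689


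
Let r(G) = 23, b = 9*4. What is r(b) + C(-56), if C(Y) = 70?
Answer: 93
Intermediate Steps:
b = 36
r(b) + C(-56) = 23 + 70 = 93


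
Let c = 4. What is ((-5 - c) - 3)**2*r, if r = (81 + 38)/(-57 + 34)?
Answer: -17136/23 ≈ -745.04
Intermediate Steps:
r = -119/23 (r = 119/(-23) = 119*(-1/23) = -119/23 ≈ -5.1739)
((-5 - c) - 3)**2*r = ((-5 - 1*4) - 3)**2*(-119/23) = ((-5 - 4) - 3)**2*(-119/23) = (-9 - 3)**2*(-119/23) = (-12)**2*(-119/23) = 144*(-119/23) = -17136/23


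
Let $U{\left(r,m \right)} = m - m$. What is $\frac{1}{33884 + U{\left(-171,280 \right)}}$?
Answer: $\frac{1}{33884} \approx 2.9512 \cdot 10^{-5}$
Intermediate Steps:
$U{\left(r,m \right)} = 0$
$\frac{1}{33884 + U{\left(-171,280 \right)}} = \frac{1}{33884 + 0} = \frac{1}{33884}$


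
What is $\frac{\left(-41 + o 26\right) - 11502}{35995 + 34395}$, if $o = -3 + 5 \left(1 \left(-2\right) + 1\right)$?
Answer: $- \frac{11751}{70390} \approx -0.16694$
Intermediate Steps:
$o = -8$ ($o = -3 + 5 \left(-2 + 1\right) = -3 + 5 \left(-1\right) = -3 - 5 = -8$)
$\frac{\left(-41 + o 26\right) - 11502}{35995 + 34395} = \frac{\left(-41 - 208\right) - 11502}{35995 + 34395} = \frac{\left(-41 - 208\right) - 11502}{70390} = \left(-249 - 11502\right) \frac{1}{70390} = \left(-11751\right) \frac{1}{70390} = - \frac{11751}{70390}$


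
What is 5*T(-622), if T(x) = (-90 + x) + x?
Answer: -6670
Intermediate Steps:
T(x) = -90 + 2*x
5*T(-622) = 5*(-90 + 2*(-622)) = 5*(-90 - 1244) = 5*(-1334) = -6670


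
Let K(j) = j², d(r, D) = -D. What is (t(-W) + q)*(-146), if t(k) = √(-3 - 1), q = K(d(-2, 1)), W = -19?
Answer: -146 - 292*I ≈ -146.0 - 292.0*I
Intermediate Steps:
q = 1 (q = (-1*1)² = (-1)² = 1)
t(k) = 2*I (t(k) = √(-4) = 2*I)
(t(-W) + q)*(-146) = (2*I + 1)*(-146) = (1 + 2*I)*(-146) = -146 - 292*I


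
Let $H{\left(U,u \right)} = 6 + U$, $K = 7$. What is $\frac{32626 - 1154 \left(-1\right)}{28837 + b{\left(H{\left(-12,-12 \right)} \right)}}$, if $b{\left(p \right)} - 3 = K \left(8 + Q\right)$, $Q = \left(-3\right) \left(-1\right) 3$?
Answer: $\frac{11260}{9653} \approx 1.1665$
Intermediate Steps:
$Q = 9$ ($Q = 3 \cdot 3 = 9$)
$b{\left(p \right)} = 122$ ($b{\left(p \right)} = 3 + 7 \left(8 + 9\right) = 3 + 7 \cdot 17 = 3 + 119 = 122$)
$\frac{32626 - 1154 \left(-1\right)}{28837 + b{\left(H{\left(-12,-12 \right)} \right)}} = \frac{32626 - 1154 \left(-1\right)}{28837 + 122} = \frac{32626 - -1154}{28959} = \left(32626 + 1154\right) \frac{1}{28959} = 33780 \cdot \frac{1}{28959} = \frac{11260}{9653}$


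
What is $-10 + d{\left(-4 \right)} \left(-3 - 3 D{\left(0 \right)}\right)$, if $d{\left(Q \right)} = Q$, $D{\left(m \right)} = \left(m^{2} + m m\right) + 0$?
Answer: $2$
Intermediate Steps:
$D{\left(m \right)} = 2 m^{2}$ ($D{\left(m \right)} = \left(m^{2} + m^{2}\right) + 0 = 2 m^{2} + 0 = 2 m^{2}$)
$-10 + d{\left(-4 \right)} \left(-3 - 3 D{\left(0 \right)}\right) = -10 - 4 \left(-3 - 3 \cdot 2 \cdot 0^{2}\right) = -10 - 4 \left(-3 - 3 \cdot 2 \cdot 0\right) = -10 - 4 \left(-3 - 0\right) = -10 - 4 \left(-3 + 0\right) = -10 - -12 = -10 + 12 = 2$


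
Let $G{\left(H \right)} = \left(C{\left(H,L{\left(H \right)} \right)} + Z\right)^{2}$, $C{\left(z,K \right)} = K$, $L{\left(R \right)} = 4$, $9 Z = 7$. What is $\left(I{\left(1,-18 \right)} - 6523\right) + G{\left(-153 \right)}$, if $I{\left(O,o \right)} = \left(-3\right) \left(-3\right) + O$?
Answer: $- \frac{525704}{81} \approx -6490.2$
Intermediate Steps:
$Z = \frac{7}{9}$ ($Z = \frac{1}{9} \cdot 7 = \frac{7}{9} \approx 0.77778$)
$I{\left(O,o \right)} = 9 + O$
$G{\left(H \right)} = \frac{1849}{81}$ ($G{\left(H \right)} = \left(4 + \frac{7}{9}\right)^{2} = \left(\frac{43}{9}\right)^{2} = \frac{1849}{81}$)
$\left(I{\left(1,-18 \right)} - 6523\right) + G{\left(-153 \right)} = \left(\left(9 + 1\right) - 6523\right) + \frac{1849}{81} = \left(10 - 6523\right) + \frac{1849}{81} = -6513 + \frac{1849}{81} = - \frac{525704}{81}$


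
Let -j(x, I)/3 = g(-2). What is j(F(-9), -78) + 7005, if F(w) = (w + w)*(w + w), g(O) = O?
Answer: 7011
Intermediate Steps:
F(w) = 4*w**2 (F(w) = (2*w)*(2*w) = 4*w**2)
j(x, I) = 6 (j(x, I) = -3*(-2) = 6)
j(F(-9), -78) + 7005 = 6 + 7005 = 7011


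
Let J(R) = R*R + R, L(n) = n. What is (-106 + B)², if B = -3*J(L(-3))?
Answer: 15376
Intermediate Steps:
J(R) = R + R² (J(R) = R² + R = R + R²)
B = -18 (B = -(-9)*(1 - 3) = -(-9)*(-2) = -3*6 = -18)
(-106 + B)² = (-106 - 18)² = (-124)² = 15376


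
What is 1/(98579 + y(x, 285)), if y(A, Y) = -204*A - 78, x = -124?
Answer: 1/123797 ≈ 8.0777e-6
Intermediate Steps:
y(A, Y) = -78 - 204*A
1/(98579 + y(x, 285)) = 1/(98579 + (-78 - 204*(-124))) = 1/(98579 + (-78 + 25296)) = 1/(98579 + 25218) = 1/123797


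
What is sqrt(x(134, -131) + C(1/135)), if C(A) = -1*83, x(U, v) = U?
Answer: sqrt(51) ≈ 7.1414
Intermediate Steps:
C(A) = -83
sqrt(x(134, -131) + C(1/135)) = sqrt(134 - 83) = sqrt(51)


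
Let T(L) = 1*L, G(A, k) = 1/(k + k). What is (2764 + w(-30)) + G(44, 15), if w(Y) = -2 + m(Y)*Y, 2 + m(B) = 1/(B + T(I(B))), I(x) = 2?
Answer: 296426/105 ≈ 2823.1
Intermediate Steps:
G(A, k) = 1/(2*k)
T(L) = L
m(B) = -2 + 1/(2 + B) (m(B) = -2 + 1/(B + 2) = -2 + 1/(2 + B))
w(Y) = -2 + Y*(-3 - 2*Y)/(2 + Y) (w(Y) = -2 + ((-3 - 2*Y)/(2 + Y))*Y = -2 + Y*(-3 - 2*Y)/(2 + Y))
(2764 + w(-30)) + G(44, 15) = (2764 + (-4 - 5*(-30) - 2*(-30)²)/(2 - 30)) + (½)/15 = (2764 + (-4 + 150 - 2*900)/(-28)) + (½)*(1/15) = (2764 - (-4 + 150 - 1800)/28) + 1/30 = (2764 - 1/28*(-1654)) + 1/30 = (2764 + 827/14) + 1/30 = 39523/14 + 1/30 = 296426/105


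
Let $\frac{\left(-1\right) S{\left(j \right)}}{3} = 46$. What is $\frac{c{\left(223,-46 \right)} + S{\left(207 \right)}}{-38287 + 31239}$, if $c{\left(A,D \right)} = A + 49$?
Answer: $- \frac{67}{3524} \approx -0.019012$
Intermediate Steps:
$c{\left(A,D \right)} = 49 + A$
$S{\left(j \right)} = -138$ ($S{\left(j \right)} = \left(-3\right) 46 = -138$)
$\frac{c{\left(223,-46 \right)} + S{\left(207 \right)}}{-38287 + 31239} = \frac{\left(49 + 223\right) - 138}{-38287 + 31239} = \frac{272 - 138}{-7048} = 134 \left(- \frac{1}{7048}\right) = - \frac{67}{3524}$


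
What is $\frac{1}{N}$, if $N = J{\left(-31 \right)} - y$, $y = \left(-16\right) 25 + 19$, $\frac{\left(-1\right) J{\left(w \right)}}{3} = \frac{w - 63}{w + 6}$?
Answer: $\frac{25}{9243} \approx 0.0027048$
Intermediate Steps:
$J{\left(w \right)} = - \frac{3 \left(-63 + w\right)}{6 + w}$ ($J{\left(w \right)} = - 3 \frac{w - 63}{w + 6} = - 3 \frac{-63 + w}{6 + w} = - \frac{3 \left(-63 + w\right)}{6 + w}$)
$y = -381$ ($y = -400 + 19 = -381$)
$N = \frac{9243}{25}$ ($N = \frac{3 \left(63 - -31\right)}{6 - 31} - -381 = \frac{3 \left(63 + 31\right)}{-25} + 381 = 3 \left(- \frac{1}{25}\right) 94 + 381 = - \frac{282}{25} + 381 = \frac{9243}{25} \approx 369.72$)
$\frac{1}{N} = \frac{1}{\frac{9243}{25}} = \frac{25}{9243}$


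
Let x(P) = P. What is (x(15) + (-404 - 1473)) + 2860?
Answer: 998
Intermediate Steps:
(x(15) + (-404 - 1473)) + 2860 = (15 + (-404 - 1473)) + 2860 = (15 - 1877) + 2860 = -1862 + 2860 = 998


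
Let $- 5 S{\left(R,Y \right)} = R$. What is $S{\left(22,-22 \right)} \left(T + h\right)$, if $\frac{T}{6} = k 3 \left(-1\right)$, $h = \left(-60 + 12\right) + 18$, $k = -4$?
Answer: $- \frac{924}{5} \approx -184.8$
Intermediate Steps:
$h = -30$ ($h = -48 + 18 = -30$)
$S{\left(R,Y \right)} = - \frac{R}{5}$
$T = 72$ ($T = 6 \left(-4\right) 3 \left(-1\right) = 6 \left(\left(-12\right) \left(-1\right)\right) = 6 \cdot 12 = 72$)
$S{\left(22,-22 \right)} \left(T + h\right) = \left(- \frac{1}{5}\right) 22 \left(72 - 30\right) = \left(- \frac{22}{5}\right) 42 = - \frac{924}{5}$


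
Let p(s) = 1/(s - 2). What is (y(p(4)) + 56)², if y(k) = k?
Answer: 12769/4 ≈ 3192.3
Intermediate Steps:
p(s) = 1/(-2 + s)
(y(p(4)) + 56)² = (1/(-2 + 4) + 56)² = (1/2 + 56)² = (½ + 56)² = (113/2)² = 12769/4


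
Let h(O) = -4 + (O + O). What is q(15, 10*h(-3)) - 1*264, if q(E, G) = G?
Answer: -364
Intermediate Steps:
h(O) = -4 + 2*O
q(15, 10*h(-3)) - 1*264 = 10*(-4 + 2*(-3)) - 1*264 = 10*(-4 - 6) - 264 = 10*(-10) - 264 = -100 - 264 = -364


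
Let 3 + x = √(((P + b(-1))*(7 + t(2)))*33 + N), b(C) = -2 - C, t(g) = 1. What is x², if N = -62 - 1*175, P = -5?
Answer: (3 - I*√1821)² ≈ -1812.0 - 256.04*I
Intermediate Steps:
N = -237 (N = -62 - 175 = -237)
x = -3 + I*√1821 (x = -3 + √(((-5 + (-2 - 1*(-1)))*(7 + 1))*33 - 237) = -3 + √(((-5 + (-2 + 1))*8)*33 - 237) = -3 + √(((-5 - 1)*8)*33 - 237) = -3 + √(-6*8*33 - 237) = -3 + √(-48*33 - 237) = -3 + √(-1584 - 237) = -3 + √(-1821) = -3 + I*√1821 ≈ -3.0 + 42.673*I)
x² = (-3 + I*√1821)²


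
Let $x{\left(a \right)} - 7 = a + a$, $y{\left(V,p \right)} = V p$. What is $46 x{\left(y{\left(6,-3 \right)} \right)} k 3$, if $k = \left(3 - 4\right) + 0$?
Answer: $4002$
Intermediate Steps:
$k = -1$ ($k = -1 + 0 = -1$)
$x{\left(a \right)} = 7 + 2 a$ ($x{\left(a \right)} = 7 + \left(a + a\right) = 7 + 2 a$)
$46 x{\left(y{\left(6,-3 \right)} \right)} k 3 = 46 \left(7 + 2 \cdot 6 \left(-3\right)\right) \left(\left(-1\right) 3\right) = 46 \left(7 + 2 \left(-18\right)\right) \left(-3\right) = 46 \left(7 - 36\right) \left(-3\right) = 46 \left(-29\right) \left(-3\right) = \left(-1334\right) \left(-3\right) = 4002$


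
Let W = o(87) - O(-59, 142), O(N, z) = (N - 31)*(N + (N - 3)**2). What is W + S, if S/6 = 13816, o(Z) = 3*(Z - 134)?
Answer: 423405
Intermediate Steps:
o(Z) = -402 + 3*Z (o(Z) = 3*(-134 + Z) = -402 + 3*Z)
S = 82896 (S = 6*13816 = 82896)
O(N, z) = (-31 + N)*(N + (-3 + N)**2)
W = 340509 (W = (-402 + 3*87) - (-279 + (-59)**3 - 36*(-59)**2 + 164*(-59)) = (-402 + 261) - (-279 - 205379 - 36*3481 - 9676) = -141 - (-279 - 205379 - 125316 - 9676) = -141 - 1*(-340650) = -141 + 340650 = 340509)
W + S = 340509 + 82896 = 423405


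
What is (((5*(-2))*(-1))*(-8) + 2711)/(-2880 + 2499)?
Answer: -877/127 ≈ -6.9055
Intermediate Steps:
(((5*(-2))*(-1))*(-8) + 2711)/(-2880 + 2499) = (-10*(-1)*(-8) + 2711)/(-381) = (10*(-8) + 2711)*(-1/381) = (-80 + 2711)*(-1/381) = 2631*(-1/381) = -877/127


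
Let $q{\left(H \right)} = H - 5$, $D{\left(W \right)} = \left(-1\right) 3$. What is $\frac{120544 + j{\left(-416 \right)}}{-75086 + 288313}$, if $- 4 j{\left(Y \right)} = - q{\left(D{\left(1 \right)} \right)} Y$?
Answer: $\frac{121376}{213227} \approx 0.56923$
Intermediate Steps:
$D{\left(W \right)} = -3$
$q{\left(H \right)} = -5 + H$
$j{\left(Y \right)} = - 2 Y$ ($j{\left(Y \right)} = - \frac{\left(-1\right) \left(-5 - 3\right) Y}{4} = - \frac{\left(-1\right) \left(- 8 Y\right)}{4} = - \frac{8 Y}{4} = - 2 Y$)
$\frac{120544 + j{\left(-416 \right)}}{-75086 + 288313} = \frac{120544 - -832}{-75086 + 288313} = \frac{120544 + 832}{213227} = 121376 \cdot \frac{1}{213227} = \frac{121376}{213227}$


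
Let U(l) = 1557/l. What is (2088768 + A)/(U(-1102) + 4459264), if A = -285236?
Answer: 1987492264/4914107371 ≈ 0.40445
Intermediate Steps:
(2088768 + A)/(U(-1102) + 4459264) = (2088768 - 285236)/(1557/(-1102) + 4459264) = 1803532/(1557*(-1/1102) + 4459264) = 1803532/(-1557/1102 + 4459264) = 1803532/(4914107371/1102) = 1803532*(1102/4914107371) = 1987492264/4914107371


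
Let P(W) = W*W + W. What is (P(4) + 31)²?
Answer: 2601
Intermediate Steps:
P(W) = W + W² (P(W) = W² + W = W + W²)
(P(4) + 31)² = (4*(1 + 4) + 31)² = (4*5 + 31)² = (20 + 31)² = 51² = 2601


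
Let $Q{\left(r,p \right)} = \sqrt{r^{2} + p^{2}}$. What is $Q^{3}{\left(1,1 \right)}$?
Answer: $2 \sqrt{2} \approx 2.8284$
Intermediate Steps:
$Q{\left(r,p \right)} = \sqrt{p^{2} + r^{2}}$
$Q^{3}{\left(1,1 \right)} = \left(\sqrt{1^{2} + 1^{2}}\right)^{3} = \left(\sqrt{1 + 1}\right)^{3} = \left(\sqrt{2}\right)^{3} = 2 \sqrt{2}$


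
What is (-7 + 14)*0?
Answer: 0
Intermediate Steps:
(-7 + 14)*0 = 7*0 = 0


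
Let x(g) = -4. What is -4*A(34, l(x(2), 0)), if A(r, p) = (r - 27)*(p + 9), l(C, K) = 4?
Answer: -364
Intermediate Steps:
A(r, p) = (-27 + r)*(9 + p)
-4*A(34, l(x(2), 0)) = -4*(-243 - 27*4 + 9*34 + 4*34) = -4*(-243 - 108 + 306 + 136) = -4*91 = -364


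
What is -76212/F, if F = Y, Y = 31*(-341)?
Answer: 76212/10571 ≈ 7.2095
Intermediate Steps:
Y = -10571
F = -10571
-76212/F = -76212/(-10571) = -76212*(-1/10571) = 76212/10571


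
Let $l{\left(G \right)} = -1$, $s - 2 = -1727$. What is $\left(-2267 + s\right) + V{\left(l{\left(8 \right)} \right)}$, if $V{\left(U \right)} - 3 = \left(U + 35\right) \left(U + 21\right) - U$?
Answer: $-3308$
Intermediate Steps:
$s = -1725$ ($s = 2 - 1727 = -1725$)
$V{\left(U \right)} = 3 - U + \left(21 + U\right) \left(35 + U\right)$ ($V{\left(U \right)} = 3 - \left(U - \left(U + 35\right) \left(U + 21\right)\right) = 3 - \left(U - \left(35 + U\right) \left(21 + U\right)\right) = 3 - \left(U - \left(21 + U\right) \left(35 + U\right)\right) = 3 - U + \left(21 + U\right) \left(35 + U\right)$)
$\left(-2267 + s\right) + V{\left(l{\left(8 \right)} \right)} = \left(-2267 - 1725\right) + \left(738 + \left(-1\right)^{2} + 55 \left(-1\right)\right) = -3992 + \left(738 + 1 - 55\right) = -3992 + 684 = -3308$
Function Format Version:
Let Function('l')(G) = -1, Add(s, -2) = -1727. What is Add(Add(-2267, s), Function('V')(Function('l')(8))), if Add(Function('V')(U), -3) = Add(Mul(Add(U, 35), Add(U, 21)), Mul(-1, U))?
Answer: -3308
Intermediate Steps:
s = -1725 (s = Add(2, -1727) = -1725)
Function('V')(U) = Add(3, Mul(-1, U), Mul(Add(21, U), Add(35, U))) (Function('V')(U) = Add(3, Add(Mul(Add(U, 35), Add(U, 21)), Mul(-1, U))) = Add(3, Add(Mul(Add(35, U), Add(21, U)), Mul(-1, U))) = Add(3, Add(Mul(Add(21, U), Add(35, U)), Mul(-1, U))) = Add(3, Add(Mul(-1, U), Mul(Add(21, U), Add(35, U)))) = Add(3, Mul(-1, U), Mul(Add(21, U), Add(35, U))))
Add(Add(-2267, s), Function('V')(Function('l')(8))) = Add(Add(-2267, -1725), Add(738, Pow(-1, 2), Mul(55, -1))) = Add(-3992, Add(738, 1, -55)) = Add(-3992, 684) = -3308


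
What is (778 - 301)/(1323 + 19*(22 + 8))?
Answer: 159/631 ≈ 0.25198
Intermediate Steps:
(778 - 301)/(1323 + 19*(22 + 8)) = 477/(1323 + 19*30) = 477/(1323 + 570) = 477/1893 = 477*(1/1893) = 159/631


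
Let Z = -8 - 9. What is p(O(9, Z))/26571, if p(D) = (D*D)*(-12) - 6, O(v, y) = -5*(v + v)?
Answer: -1906/521 ≈ -3.6583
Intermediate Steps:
Z = -17
O(v, y) = -10*v
p(D) = -6 - 12*D² (p(D) = D²*(-12) - 6 = -12*D² - 6 = -6 - 12*D²)
p(O(9, Z))/26571 = (-6 - 12*(-10*9)²)/26571 = (-6 - 12*(-90)²)*(1/26571) = (-6 - 12*8100)*(1/26571) = (-6 - 97200)*(1/26571) = -97206*1/26571 = -1906/521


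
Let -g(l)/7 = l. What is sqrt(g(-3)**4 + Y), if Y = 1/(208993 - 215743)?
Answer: sqrt(39382402470)/450 ≈ 441.00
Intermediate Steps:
g(l) = -7*l
Y = -1/6750 (Y = 1/(-6750) = -1/6750 ≈ -0.00014815)
sqrt(g(-3)**4 + Y) = sqrt((-7*(-3))**4 - 1/6750) = sqrt(21**4 - 1/6750) = sqrt(194481 - 1/6750) = sqrt(1312746749/6750) = sqrt(39382402470)/450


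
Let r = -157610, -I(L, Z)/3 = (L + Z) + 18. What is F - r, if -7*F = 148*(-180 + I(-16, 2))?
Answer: 1131686/7 ≈ 1.6167e+5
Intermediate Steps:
I(L, Z) = -54 - 3*L - 3*Z (I(L, Z) = -3*((L + Z) + 18) = -3*(18 + L + Z) = -54 - 3*L - 3*Z)
F = 28416/7 (F = -148*(-180 + (-54 - 3*(-16) - 3*2))/7 = -148*(-180 + (-54 + 48 - 6))/7 = -148*(-180 - 12)/7 = -148*(-192)/7 = -⅐*(-28416) = 28416/7 ≈ 4059.4)
F - r = 28416/7 - 1*(-157610) = 28416/7 + 157610 = 1131686/7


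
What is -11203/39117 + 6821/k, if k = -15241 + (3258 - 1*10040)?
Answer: -10069426/16891641 ≈ -0.59612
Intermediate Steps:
k = -22023 (k = -15241 + (3258 - 10040) = -15241 - 6782 = -22023)
-11203/39117 + 6821/k = -11203/39117 + 6821/(-22023) = -11203*1/39117 + 6821*(-1/22023) = -659/2301 - 6821/22023 = -10069426/16891641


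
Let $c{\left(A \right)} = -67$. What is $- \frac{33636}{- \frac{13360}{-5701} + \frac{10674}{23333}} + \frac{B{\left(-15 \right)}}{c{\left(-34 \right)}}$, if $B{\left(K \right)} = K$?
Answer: $- \frac{149886554472843}{12481475359} \approx -12009.0$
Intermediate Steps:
$- \frac{33636}{- \frac{13360}{-5701} + \frac{10674}{23333}} + \frac{B{\left(-15 \right)}}{c{\left(-34 \right)}} = - \frac{33636}{- \frac{13360}{-5701} + \frac{10674}{23333}} - \frac{15}{-67} = - \frac{33636}{\left(-13360\right) \left(- \frac{1}{5701}\right) + 10674 \cdot \frac{1}{23333}} - - \frac{15}{67} = - \frac{33636}{\frac{13360}{5701} + \frac{10674}{23333}} + \frac{15}{67} = - \frac{33636}{\frac{372581354}{133021433}} + \frac{15}{67} = \left(-33636\right) \frac{133021433}{372581354} + \frac{15}{67} = - \frac{2237154460194}{186290677} + \frac{15}{67} = - \frac{149886554472843}{12481475359}$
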